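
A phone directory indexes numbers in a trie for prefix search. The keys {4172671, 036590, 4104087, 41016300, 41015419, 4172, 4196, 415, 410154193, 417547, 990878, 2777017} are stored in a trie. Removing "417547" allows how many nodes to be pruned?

After clearing the end-marker at "417547", prune upward until reaching a node still needed by another word.
The suffix "547" (3 nodes) is used only by "417547"; the node for "417" still has the child "2", so pruning stops there.
Nodes removed: 3

3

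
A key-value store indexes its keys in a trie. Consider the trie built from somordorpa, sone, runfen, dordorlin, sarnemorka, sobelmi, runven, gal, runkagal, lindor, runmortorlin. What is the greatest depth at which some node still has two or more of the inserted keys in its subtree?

Look for the deepest trie node that still has at least two words in its subtree.
e.g. "runfen" and "runkagal" share the prefix "run" of length 3; no pair shares a longer one.
Longest shared-prefix length: 3

3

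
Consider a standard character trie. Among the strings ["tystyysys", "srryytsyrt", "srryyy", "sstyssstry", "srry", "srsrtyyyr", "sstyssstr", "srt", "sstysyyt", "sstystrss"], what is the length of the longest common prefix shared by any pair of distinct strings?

Equivalently: take the maximum, over all pairs, of their longest common prefix length.
e.g. "sstyssstr" and "sstyssstry" share the prefix "sstyssstr" of length 9; no pair shares a longer one.
Longest shared-prefix length: 9

9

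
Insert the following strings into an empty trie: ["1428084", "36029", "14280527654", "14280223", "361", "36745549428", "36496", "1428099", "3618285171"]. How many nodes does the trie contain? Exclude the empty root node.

For each word, the new-node count is its length minus the longest prefix already in the trie:
  "1428084" → 7 new (1, 4, 2, 8, 0, 8, 4)
  "36029" → 5 new (3, 6, 0, 2, 9)
  "14280527654" → prefix "14280" already present; 6 new (5, 2, 7, 6, 5, 4)
  "14280223" → prefix "14280" already present; 3 new (2, 2, 3)
  "361" → prefix "36" already present; 1 new (1)
  "36745549428" → prefix "36" already present; 9 new (7, 4, 5, 5, 4, 9, 4, 2, 8)
  "36496" → prefix "36" already present; 3 new (4, 9, 6)
  "1428099" → prefix "14280" already present; 2 new (9, 9)
  "3618285171" → prefix "361" already present; 7 new (8, 2, 8, 5, 1, 7, 1)
Total nodes = 7 + 5 + 6 + 3 + 1 + 9 + 3 + 2 + 7 = 43

43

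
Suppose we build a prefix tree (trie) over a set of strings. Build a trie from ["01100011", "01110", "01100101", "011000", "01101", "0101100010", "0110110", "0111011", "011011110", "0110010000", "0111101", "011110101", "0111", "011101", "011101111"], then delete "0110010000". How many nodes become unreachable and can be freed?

3

A node on "0110010000"'s path can go only if nothing else ends at it or branches off below it.
The suffix "000" (3 nodes) is used only by "0110010000"; the node for "0110010" still has the child "1", so pruning stops there.
Nodes removed: 3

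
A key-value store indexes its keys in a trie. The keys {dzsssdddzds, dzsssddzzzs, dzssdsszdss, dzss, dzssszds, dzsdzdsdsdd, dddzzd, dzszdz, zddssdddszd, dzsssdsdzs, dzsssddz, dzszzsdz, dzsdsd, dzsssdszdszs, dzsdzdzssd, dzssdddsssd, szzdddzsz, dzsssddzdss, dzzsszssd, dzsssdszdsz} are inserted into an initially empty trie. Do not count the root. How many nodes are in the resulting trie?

96

Insert word by word; a character creates a node only if that edge doesn't already exist:
  "dzsssdddzds" → 11 new (d, z, s, s, s, d, d, d, z, d, s)
  "dzsssddzzzs" → prefix "dzsssdd" already present; 4 new (z, z, z, s)
  "dzssdsszdss" → prefix "dzss" already present; 7 new (d, s, s, z, d, s, s)
  "dzss" → prefix "dzss" already present; 0 new (none)
  "dzssszds" → prefix "dzsss" already present; 3 new (z, d, s)
  "dzsdzdsdsdd" → prefix "dzs" already present; 8 new (d, z, d, s, d, s, d, d)
  "dddzzd" → prefix "d" already present; 5 new (d, d, z, z, d)
  "dzszdz" → prefix "dzs" already present; 3 new (z, d, z)
  "zddssdddszd" → 11 new (z, d, d, s, s, d, d, d, s, z, d)
  "dzsssdsdzs" → prefix "dzsssd" already present; 4 new (s, d, z, s)
  "dzsssddz" → prefix "dzsssddz" already present; 0 new (none)
  "dzszzsdz" → prefix "dzsz" already present; 4 new (z, s, d, z)
  "dzsdsd" → prefix "dzsd" already present; 2 new (s, d)
  "dzsssdszdszs" → prefix "dzsssds" already present; 5 new (z, d, s, z, s)
  "dzsdzdzssd" → prefix "dzsdzd" already present; 4 new (z, s, s, d)
  "dzssdddsssd" → prefix "dzssd" already present; 6 new (d, d, s, s, s, d)
  "szzdddzsz" → 9 new (s, z, z, d, d, d, z, s, z)
  "dzsssddzdss" → prefix "dzsssddz" already present; 3 new (d, s, s)
  "dzzsszssd" → prefix "dz" already present; 7 new (z, s, s, z, s, s, d)
  "dzsssdszdsz" → prefix "dzsssdszdsz" already present; 0 new (none)
Total nodes = 11 + 4 + 7 + 0 + 3 + 8 + 5 + 3 + 11 + 4 + 0 + 4 + 2 + 5 + 4 + 6 + 9 + 3 + 7 + 0 = 96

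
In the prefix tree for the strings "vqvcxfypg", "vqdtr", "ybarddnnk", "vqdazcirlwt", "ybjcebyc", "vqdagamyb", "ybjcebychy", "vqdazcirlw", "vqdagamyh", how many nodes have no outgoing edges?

A leaf is a node with no children — equivalently, the end of a word that is not a proper prefix of any other stored word.
Those words: "vqdagamyb", "vqdagamyh", "vqdazcirlwt", "vqdtr", "vqvcxfypg", "ybarddnnk", "ybjcebychy"
Leaf count: 7

7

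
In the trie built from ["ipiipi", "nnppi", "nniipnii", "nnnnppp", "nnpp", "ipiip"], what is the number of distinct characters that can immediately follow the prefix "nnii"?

Walk "nnii" from the root, arriving at one node.
Characters that immediately follow "nnii" among the stored strings: {p}.
That node has 1 child edge.

1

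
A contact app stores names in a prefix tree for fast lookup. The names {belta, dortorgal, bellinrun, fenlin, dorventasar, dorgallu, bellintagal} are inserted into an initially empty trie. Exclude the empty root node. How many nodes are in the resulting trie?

For each word, the new-node count is its length minus the longest prefix already in the trie:
  "belta" → 5 new (b, e, l, t, a)
  "dortorgal" → 9 new (d, o, r, t, o, r, g, a, l)
  "bellinrun" → prefix "bel" already present; 6 new (l, i, n, r, u, n)
  "fenlin" → 6 new (f, e, n, l, i, n)
  "dorventasar" → prefix "dor" already present; 8 new (v, e, n, t, a, s, a, r)
  "dorgallu" → prefix "dor" already present; 5 new (g, a, l, l, u)
  "bellintagal" → prefix "bellin" already present; 5 new (t, a, g, a, l)
Total nodes = 5 + 9 + 6 + 6 + 8 + 5 + 5 = 44

44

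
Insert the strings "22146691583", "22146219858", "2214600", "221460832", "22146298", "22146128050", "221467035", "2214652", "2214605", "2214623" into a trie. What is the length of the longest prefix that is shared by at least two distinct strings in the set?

6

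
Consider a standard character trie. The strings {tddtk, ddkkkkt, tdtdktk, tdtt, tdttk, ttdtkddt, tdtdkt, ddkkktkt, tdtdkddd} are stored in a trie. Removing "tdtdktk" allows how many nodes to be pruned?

1

After clearing the end-marker at "tdtdktk", prune upward until reaching a node still needed by another word.
The suffix "k" (1 node) is used only by "tdtdktk"; "tdtdkt" is itself a stored word, so pruning stops there.
Nodes removed: 1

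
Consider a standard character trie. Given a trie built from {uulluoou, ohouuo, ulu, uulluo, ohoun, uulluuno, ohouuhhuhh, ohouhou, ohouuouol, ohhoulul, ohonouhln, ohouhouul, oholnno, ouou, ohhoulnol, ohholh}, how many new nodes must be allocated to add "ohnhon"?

4

The longest prefix of "ohnhon" already in the trie is "oh" (length 2).
So 6 − 2 = 4 new nodes.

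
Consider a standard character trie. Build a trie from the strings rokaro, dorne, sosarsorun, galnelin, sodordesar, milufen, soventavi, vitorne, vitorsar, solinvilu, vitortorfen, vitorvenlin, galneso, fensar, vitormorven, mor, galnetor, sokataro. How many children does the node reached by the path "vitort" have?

Follow the path "vitort" to its node, then look at its outgoing edges.
Characters that immediately follow "vitort" among the stored strings: {o}.
That node has 1 child edge.

1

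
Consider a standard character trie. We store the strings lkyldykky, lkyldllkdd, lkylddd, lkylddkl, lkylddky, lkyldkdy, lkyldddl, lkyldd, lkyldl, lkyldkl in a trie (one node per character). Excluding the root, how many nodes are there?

24

Count nodes per top-level branch (shared prefixes stored once):
  'l'-branch (lkyldd, lkylddd, lkyldddl, lkylddkl, lkylddky, lkyldkdy, lkyldkl, lkyldl, lkyldllkdd, lkyldykky): 24 nodes
Sum: 24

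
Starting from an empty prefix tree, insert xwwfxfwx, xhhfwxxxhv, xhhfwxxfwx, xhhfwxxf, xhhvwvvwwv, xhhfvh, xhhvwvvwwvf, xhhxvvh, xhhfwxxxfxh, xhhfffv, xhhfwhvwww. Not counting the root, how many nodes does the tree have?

Count nodes per top-level branch (shared prefixes stored once):
  'x'-branch (xhhfffv, xhhfvh, xhhfwhvwww, xhhfwxxf, xhhfwxxfwx, xhhfwxxxfxh, xhhfwxxxhv, xhhvwvvwwv, xhhvwvvwwvf, xhhxvvh, xwwfxfwx): 45 nodes
Sum: 45

45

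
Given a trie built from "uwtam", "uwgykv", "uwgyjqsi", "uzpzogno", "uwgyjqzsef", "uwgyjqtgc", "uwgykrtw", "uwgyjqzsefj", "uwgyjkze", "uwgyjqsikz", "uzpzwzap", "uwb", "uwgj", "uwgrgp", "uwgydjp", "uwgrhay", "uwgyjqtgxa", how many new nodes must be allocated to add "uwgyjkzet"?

1

The longest prefix of "uwgyjkzet" already in the trie is "uwgyjkze" (length 8).
Each of the 1 remaining characters creates one node.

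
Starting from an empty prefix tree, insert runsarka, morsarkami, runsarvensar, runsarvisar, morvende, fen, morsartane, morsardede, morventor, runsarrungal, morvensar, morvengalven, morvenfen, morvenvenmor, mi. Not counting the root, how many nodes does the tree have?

Trace insertions, counting only characters that open a new branch:
  "runsarka" → 8 new (r, u, n, s, a, r, k, a)
  "morsarkami" → 10 new (m, o, r, s, a, r, k, a, m, i)
  "runsarvensar" → prefix "runsar" already present; 6 new (v, e, n, s, a, r)
  "runsarvisar" → prefix "runsarv" already present; 4 new (i, s, a, r)
  "morvende" → prefix "mor" already present; 5 new (v, e, n, d, e)
  "fen" → 3 new (f, e, n)
  "morsartane" → prefix "morsar" already present; 4 new (t, a, n, e)
  "morsardede" → prefix "morsar" already present; 4 new (d, e, d, e)
  "morventor" → prefix "morven" already present; 3 new (t, o, r)
  "runsarrungal" → prefix "runsar" already present; 6 new (r, u, n, g, a, l)
  "morvensar" → prefix "morven" already present; 3 new (s, a, r)
  "morvengalven" → prefix "morven" already present; 6 new (g, a, l, v, e, n)
  "morvenfen" → prefix "morven" already present; 3 new (f, e, n)
  "morvenvenmor" → prefix "morven" already present; 6 new (v, e, n, m, o, r)
  "mi" → prefix "m" already present; 1 new (i)
Total nodes = 8 + 10 + 6 + 4 + 5 + 3 + 4 + 4 + 3 + 6 + 3 + 6 + 3 + 6 + 1 = 72

72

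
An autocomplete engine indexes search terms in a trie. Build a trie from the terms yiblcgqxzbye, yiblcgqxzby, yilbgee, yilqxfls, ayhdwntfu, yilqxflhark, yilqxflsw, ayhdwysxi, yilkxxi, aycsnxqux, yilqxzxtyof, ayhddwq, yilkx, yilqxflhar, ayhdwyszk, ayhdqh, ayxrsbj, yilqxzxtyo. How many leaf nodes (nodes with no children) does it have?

13

Leaves are exactly the stored words that no other stored word extends.
Those words: "aycsnxqux", "ayhddwq", "ayhdqh", "ayhdwntfu", "ayhdwysxi", "ayhdwyszk", "ayxrsbj", "yiblcgqxzbye", "yilbgee", "yilkxxi", "yilqxflhark", "yilqxflsw", "yilqxzxtyof"
Leaf count: 13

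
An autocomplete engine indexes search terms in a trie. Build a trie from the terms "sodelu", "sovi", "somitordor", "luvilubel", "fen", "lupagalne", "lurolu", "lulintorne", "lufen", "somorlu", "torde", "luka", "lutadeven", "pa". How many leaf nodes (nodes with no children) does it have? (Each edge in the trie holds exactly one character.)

14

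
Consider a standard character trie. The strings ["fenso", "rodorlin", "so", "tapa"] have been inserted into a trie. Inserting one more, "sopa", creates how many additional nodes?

2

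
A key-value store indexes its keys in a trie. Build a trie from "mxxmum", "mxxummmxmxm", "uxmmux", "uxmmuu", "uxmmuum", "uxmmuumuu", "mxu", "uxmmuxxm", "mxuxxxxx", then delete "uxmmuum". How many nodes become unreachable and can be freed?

0

After clearing the end-marker at "uxmmuum", prune upward until reaching a node still needed by another word.
Every node on "uxmmuum" is still needed (e.g. by "uxmmuumuu"), so nothing is freed.
Nodes removed: 0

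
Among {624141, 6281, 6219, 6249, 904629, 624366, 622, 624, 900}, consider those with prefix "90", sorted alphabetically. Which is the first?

DFS of the "90" subtree visits, in order: "900", "904629"
Position 1: 900

900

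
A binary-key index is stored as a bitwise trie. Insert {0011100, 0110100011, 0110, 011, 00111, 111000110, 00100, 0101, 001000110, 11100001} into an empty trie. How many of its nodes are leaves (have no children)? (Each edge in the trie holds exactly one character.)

A leaf is a node with no children — equivalently, the end of a word that is not a proper prefix of any other stored word.
Those words: "001000110", "0011100", "0101", "0110100011", "11100001", "111000110"
Leaf count: 6

6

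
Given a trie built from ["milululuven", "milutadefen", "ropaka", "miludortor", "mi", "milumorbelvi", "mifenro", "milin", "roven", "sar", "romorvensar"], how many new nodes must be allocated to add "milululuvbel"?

The longest prefix of "milululuvbel" already in the trie is "milululuv" (length 9).
So 12 − 9 = 3 new nodes.

3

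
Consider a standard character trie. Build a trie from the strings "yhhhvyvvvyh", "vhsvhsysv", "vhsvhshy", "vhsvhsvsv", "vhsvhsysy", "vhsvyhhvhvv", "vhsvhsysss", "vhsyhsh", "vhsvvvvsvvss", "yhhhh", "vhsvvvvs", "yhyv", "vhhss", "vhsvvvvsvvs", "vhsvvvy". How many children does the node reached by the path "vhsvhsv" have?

Follow the path "vhsvhsv" to its node, then look at its outgoing edges.
Characters that immediately follow "vhsvhsv" among the stored strings: {s}.
That node has 1 child edge.

1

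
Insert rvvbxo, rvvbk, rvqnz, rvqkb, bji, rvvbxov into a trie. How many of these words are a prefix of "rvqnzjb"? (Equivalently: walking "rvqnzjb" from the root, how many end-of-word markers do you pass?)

1

Walk "rvqnzjb" from the root; an end-of-word marker is hit whenever a stored word is a prefix of "rvqnzjb".
Prefixes of the query that are stored words: "rvqnz"
Count: 1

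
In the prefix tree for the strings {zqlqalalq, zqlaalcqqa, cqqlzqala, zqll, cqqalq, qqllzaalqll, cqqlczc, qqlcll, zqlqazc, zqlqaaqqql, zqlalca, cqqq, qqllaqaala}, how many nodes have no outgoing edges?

13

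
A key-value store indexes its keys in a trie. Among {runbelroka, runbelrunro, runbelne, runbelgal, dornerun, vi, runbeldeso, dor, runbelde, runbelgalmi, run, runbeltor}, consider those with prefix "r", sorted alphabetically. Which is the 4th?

Words with prefix "r", in lexicographic order: "run", "runbelde", "runbeldeso", "runbelgal", "runbelgalmi", "runbelne", "runbelroka", "runbelrunro", "runbeltor"
Position 4: runbelgal

runbelgal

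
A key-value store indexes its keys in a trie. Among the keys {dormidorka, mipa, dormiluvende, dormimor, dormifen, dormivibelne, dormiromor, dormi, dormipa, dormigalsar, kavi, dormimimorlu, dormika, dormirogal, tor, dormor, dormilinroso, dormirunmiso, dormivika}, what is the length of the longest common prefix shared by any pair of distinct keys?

7

Equivalently: take the maximum, over all pairs, of their longest common prefix length.
"dormirogal" and "dormiromor" agree on "dormiro" (7 characters) before diverging; nothing deeper is shared.
Longest shared-prefix length: 7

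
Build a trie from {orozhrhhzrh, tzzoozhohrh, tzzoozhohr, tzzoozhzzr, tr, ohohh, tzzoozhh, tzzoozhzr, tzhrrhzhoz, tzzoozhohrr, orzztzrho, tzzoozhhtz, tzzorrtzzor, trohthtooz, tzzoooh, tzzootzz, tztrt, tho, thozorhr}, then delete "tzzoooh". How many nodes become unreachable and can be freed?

A node on "tzzoooh"'s path can go only if nothing else ends at it or branches off below it.
The suffix "oh" (2 nodes) is used only by "tzzoooh"; the node for "tzzoo" still has the child "z", so pruning stops there.
Nodes removed: 2

2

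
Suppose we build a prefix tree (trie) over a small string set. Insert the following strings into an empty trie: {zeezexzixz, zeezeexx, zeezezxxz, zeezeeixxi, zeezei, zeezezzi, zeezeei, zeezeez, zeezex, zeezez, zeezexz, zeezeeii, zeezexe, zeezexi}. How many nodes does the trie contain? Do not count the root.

Trace insertions, counting only characters that open a new branch:
  "zeezexzixz" → 10 new (z, e, e, z, e, x, z, i, x, z)
  "zeezeexx" → prefix "zeeze" already present; 3 new (e, x, x)
  "zeezezxxz" → prefix "zeeze" already present; 4 new (z, x, x, z)
  "zeezeeixxi" → prefix "zeezee" already present; 4 new (i, x, x, i)
  "zeezei" → prefix "zeeze" already present; 1 new (i)
  "zeezezzi" → prefix "zeezez" already present; 2 new (z, i)
  "zeezeei" → prefix "zeezeei" already present; 0 new (none)
  "zeezeez" → prefix "zeezee" already present; 1 new (z)
  "zeezex" → prefix "zeezex" already present; 0 new (none)
  "zeezez" → prefix "zeezez" already present; 0 new (none)
  "zeezexz" → prefix "zeezexz" already present; 0 new (none)
  "zeezeeii" → prefix "zeezeei" already present; 1 new (i)
  "zeezexe" → prefix "zeezex" already present; 1 new (e)
  "zeezexi" → prefix "zeezex" already present; 1 new (i)
Total nodes = 10 + 3 + 4 + 4 + 1 + 2 + 0 + 1 + 0 + 0 + 0 + 1 + 1 + 1 = 28

28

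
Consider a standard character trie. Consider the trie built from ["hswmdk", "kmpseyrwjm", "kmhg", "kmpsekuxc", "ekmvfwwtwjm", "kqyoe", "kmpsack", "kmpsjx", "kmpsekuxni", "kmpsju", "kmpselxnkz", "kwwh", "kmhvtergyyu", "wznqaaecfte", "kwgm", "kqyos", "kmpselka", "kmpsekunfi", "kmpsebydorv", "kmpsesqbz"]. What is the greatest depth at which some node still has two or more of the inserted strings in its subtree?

Look for the deepest trie node that still has at least two words in its subtree.
"kmpsekuxc" and "kmpsekuxni" agree on "kmpsekux" (8 characters) before diverging; nothing deeper is shared.
Longest shared-prefix length: 8

8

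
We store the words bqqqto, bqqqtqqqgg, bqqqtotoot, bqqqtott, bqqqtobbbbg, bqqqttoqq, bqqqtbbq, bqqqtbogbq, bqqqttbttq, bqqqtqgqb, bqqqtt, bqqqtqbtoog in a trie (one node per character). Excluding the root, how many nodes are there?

44

Count nodes per top-level branch (shared prefixes stored once):
  'b'-branch (bqqqtbbq, bqqqtbogbq, bqqqto, bqqqtobbbbg, bqqqtotoot, bqqqtott, bqqqtqbtoog, bqqqtqgqb, bqqqtqqqgg, bqqqtt, bqqqttbttq, bqqqttoqq): 44 nodes
Sum: 44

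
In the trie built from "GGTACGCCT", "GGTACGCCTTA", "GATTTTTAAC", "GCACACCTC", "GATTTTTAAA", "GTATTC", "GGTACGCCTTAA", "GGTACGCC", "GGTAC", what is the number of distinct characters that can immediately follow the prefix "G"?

Walk "G" from the root, arriving at one node.
Characters that immediately follow "G" among the stored strings: {A, C, G, T}.
That node has 4 child edges.

4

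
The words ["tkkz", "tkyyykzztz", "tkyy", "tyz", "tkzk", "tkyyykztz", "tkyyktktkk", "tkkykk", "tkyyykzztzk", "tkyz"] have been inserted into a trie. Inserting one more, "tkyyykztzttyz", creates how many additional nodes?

4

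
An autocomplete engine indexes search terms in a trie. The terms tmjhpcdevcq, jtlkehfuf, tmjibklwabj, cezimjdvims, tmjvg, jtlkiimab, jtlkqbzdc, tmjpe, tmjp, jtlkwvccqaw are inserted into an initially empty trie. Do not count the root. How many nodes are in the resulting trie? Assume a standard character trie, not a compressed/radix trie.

60

For each word, the new-node count is its length minus the longest prefix already in the trie:
  "tmjhpcdevcq" → 11 new (t, m, j, h, p, c, d, e, v, c, q)
  "jtlkehfuf" → 9 new (j, t, l, k, e, h, f, u, f)
  "tmjibklwabj" → prefix "tmj" already present; 8 new (i, b, k, l, w, a, b, j)
  "cezimjdvims" → 11 new (c, e, z, i, m, j, d, v, i, m, s)
  "tmjvg" → prefix "tmj" already present; 2 new (v, g)
  "jtlkiimab" → prefix "jtlk" already present; 5 new (i, i, m, a, b)
  "jtlkqbzdc" → prefix "jtlk" already present; 5 new (q, b, z, d, c)
  "tmjpe" → prefix "tmj" already present; 2 new (p, e)
  "tmjp" → prefix "tmjp" already present; 0 new (none)
  "jtlkwvccqaw" → prefix "jtlk" already present; 7 new (w, v, c, c, q, a, w)
Total nodes = 11 + 9 + 8 + 11 + 2 + 5 + 5 + 2 + 0 + 7 = 60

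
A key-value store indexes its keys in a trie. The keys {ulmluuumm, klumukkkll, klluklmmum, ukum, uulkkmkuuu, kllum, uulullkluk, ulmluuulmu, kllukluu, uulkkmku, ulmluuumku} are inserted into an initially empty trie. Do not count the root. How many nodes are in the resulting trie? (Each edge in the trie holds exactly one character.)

54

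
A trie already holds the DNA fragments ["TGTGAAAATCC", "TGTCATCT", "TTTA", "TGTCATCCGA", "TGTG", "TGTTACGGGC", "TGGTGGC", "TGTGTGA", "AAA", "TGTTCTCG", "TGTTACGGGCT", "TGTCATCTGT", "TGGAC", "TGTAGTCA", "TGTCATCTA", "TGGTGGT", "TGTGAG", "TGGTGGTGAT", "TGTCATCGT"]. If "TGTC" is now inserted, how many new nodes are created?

Every character of "TGTC" already lies on an existing path (it is a prefix of some stored word).
No new nodes are needed: 0.

0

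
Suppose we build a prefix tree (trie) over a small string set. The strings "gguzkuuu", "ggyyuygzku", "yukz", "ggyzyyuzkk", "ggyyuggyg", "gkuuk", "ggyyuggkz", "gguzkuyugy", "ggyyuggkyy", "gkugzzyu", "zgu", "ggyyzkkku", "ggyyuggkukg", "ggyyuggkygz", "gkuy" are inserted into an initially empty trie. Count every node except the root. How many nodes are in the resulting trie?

For each word, the new-node count is its length minus the longest prefix already in the trie:
  "gguzkuuu" → 8 new (g, g, u, z, k, u, u, u)
  "ggyyuygzku" → prefix "gg" already present; 8 new (y, y, u, y, g, z, k, u)
  "yukz" → 4 new (y, u, k, z)
  "ggyzyyuzkk" → prefix "ggy" already present; 7 new (z, y, y, u, z, k, k)
  "ggyyuggyg" → prefix "ggyyu" already present; 4 new (g, g, y, g)
  "gkuuk" → prefix "g" already present; 4 new (k, u, u, k)
  "ggyyuggkz" → prefix "ggyyugg" already present; 2 new (k, z)
  "gguzkuyugy" → prefix "gguzku" already present; 4 new (y, u, g, y)
  "ggyyuggkyy" → prefix "ggyyuggk" already present; 2 new (y, y)
  "gkugzzyu" → prefix "gku" already present; 5 new (g, z, z, y, u)
  "zgu" → 3 new (z, g, u)
  "ggyyzkkku" → prefix "ggyy" already present; 5 new (z, k, k, k, u)
  "ggyyuggkukg" → prefix "ggyyuggk" already present; 3 new (u, k, g)
  "ggyyuggkygz" → prefix "ggyyuggky" already present; 2 new (g, z)
  "gkuy" → prefix "gku" already present; 1 new (y)
Total nodes = 8 + 8 + 4 + 7 + 4 + 4 + 2 + 4 + 2 + 5 + 3 + 5 + 3 + 2 + 1 = 62

62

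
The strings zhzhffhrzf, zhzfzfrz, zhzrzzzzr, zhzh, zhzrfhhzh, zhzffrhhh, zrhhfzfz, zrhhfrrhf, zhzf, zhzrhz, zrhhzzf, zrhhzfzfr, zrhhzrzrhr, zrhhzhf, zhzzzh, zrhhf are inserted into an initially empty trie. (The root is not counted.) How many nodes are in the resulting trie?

61

Trace insertions, counting only characters that open a new branch:
  "zhzhffhrzf" → 10 new (z, h, z, h, f, f, h, r, z, f)
  "zhzfzfrz" → prefix "zhz" already present; 5 new (f, z, f, r, z)
  "zhzrzzzzr" → prefix "zhz" already present; 6 new (r, z, z, z, z, r)
  "zhzh" → prefix "zhzh" already present; 0 new (none)
  "zhzrfhhzh" → prefix "zhzr" already present; 5 new (f, h, h, z, h)
  "zhzffrhhh" → prefix "zhzf" already present; 5 new (f, r, h, h, h)
  "zrhhfzfz" → prefix "z" already present; 7 new (r, h, h, f, z, f, z)
  "zrhhfrrhf" → prefix "zrhhf" already present; 4 new (r, r, h, f)
  "zhzf" → prefix "zhzf" already present; 0 new (none)
  "zhzrhz" → prefix "zhzr" already present; 2 new (h, z)
  "zrhhzzf" → prefix "zrhh" already present; 3 new (z, z, f)
  "zrhhzfzfr" → prefix "zrhhz" already present; 4 new (f, z, f, r)
  "zrhhzrzrhr" → prefix "zrhhz" already present; 5 new (r, z, r, h, r)
  "zrhhzhf" → prefix "zrhhz" already present; 2 new (h, f)
  "zhzzzh" → prefix "zhz" already present; 3 new (z, z, h)
  "zrhhf" → prefix "zrhhf" already present; 0 new (none)
Total nodes = 10 + 5 + 6 + 0 + 5 + 5 + 7 + 4 + 0 + 2 + 3 + 4 + 5 + 2 + 3 + 0 = 61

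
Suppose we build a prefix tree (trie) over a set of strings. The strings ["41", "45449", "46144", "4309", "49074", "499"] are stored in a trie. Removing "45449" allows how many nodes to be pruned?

After clearing the end-marker at "45449", prune upward until reaching a node still needed by another word.
The suffix "5449" (4 nodes) is used only by "45449"; the node for "4" still has the child "1", so pruning stops there.
Nodes removed: 4

4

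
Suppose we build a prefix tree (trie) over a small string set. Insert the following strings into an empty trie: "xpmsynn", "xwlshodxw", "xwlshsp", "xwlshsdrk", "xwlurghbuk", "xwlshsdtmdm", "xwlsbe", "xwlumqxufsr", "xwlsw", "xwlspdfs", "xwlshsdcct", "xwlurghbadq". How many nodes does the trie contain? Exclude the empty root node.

Count nodes per top-level branch (shared prefixes stored once):
  'x'-branch (xpmsynn, xwlsbe, xwlshodxw, xwlshsdcct, xwlshsdrk, xwlshsdtmdm, xwlshsp, xwlspdfs, xwlsw, xwlumqxufsr, xwlurghbadq, xwlurghbuk): 51 nodes
Sum: 51

51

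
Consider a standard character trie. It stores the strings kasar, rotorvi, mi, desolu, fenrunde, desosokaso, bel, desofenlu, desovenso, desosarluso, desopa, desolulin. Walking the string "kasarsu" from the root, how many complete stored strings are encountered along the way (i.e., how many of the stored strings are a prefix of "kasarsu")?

Check each prefix of "kasarsu" against the stored set — each match is an end-marker on the path.
Prefixes of the query that are stored words: "kasar"
Count: 1

1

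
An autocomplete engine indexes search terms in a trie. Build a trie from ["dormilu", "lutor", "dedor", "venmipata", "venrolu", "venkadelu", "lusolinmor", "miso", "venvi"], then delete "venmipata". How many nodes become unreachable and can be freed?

A node on "venmipata"'s path can go only if nothing else ends at it or branches off below it.
The suffix "mipata" (6 nodes) is used only by "venmipata"; the node for "ven" still has the child "r", so pruning stops there.
Nodes removed: 6

6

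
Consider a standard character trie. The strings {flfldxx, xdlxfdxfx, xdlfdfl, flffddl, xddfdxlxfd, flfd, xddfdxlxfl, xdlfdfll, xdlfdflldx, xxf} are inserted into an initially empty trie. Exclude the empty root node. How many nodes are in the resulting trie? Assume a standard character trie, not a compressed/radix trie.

39

Count nodes per top-level branch (shared prefixes stored once):
  'f'-branch (flfd, flffddl, flfldxx): 12 nodes
  'x'-branch (xddfdxlxfd, xddfdxlxfl, xdlfdfl, xdlfdfll, xdlfdflldx, xdlxfdxfx, xxf): 27 nodes
Sum: 39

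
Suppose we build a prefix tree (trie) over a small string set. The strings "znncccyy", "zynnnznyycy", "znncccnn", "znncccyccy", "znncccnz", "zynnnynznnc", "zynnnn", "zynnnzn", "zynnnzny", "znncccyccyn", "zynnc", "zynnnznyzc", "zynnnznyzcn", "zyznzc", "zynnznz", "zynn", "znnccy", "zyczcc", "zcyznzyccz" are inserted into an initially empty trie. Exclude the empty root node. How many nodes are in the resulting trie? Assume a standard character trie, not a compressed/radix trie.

Trace insertions, counting only characters that open a new branch:
  "znncccyy" → 8 new (z, n, n, c, c, c, y, y)
  "zynnnznyycy" → prefix "z" already present; 10 new (y, n, n, n, z, n, y, y, c, y)
  "znncccnn" → prefix "znnccc" already present; 2 new (n, n)
  "znncccyccy" → prefix "znncccy" already present; 3 new (c, c, y)
  "znncccnz" → prefix "znncccn" already present; 1 new (z)
  "zynnnynznnc" → prefix "zynnn" already present; 6 new (y, n, z, n, n, c)
  "zynnnn" → prefix "zynnn" already present; 1 new (n)
  "zynnnzn" → prefix "zynnnzn" already present; 0 new (none)
  "zynnnzny" → prefix "zynnnzny" already present; 0 new (none)
  "znncccyccyn" → prefix "znncccyccy" already present; 1 new (n)
  "zynnc" → prefix "zynn" already present; 1 new (c)
  "zynnnznyzc" → prefix "zynnnzny" already present; 2 new (z, c)
  "zynnnznyzcn" → prefix "zynnnznyzc" already present; 1 new (n)
  "zyznzc" → prefix "zy" already present; 4 new (z, n, z, c)
  "zynnznz" → prefix "zynn" already present; 3 new (z, n, z)
  "zynn" → prefix "zynn" already present; 0 new (none)
  "znnccy" → prefix "znncc" already present; 1 new (y)
  "zyczcc" → prefix "zy" already present; 4 new (c, z, c, c)
  "zcyznzyccz" → prefix "z" already present; 9 new (c, y, z, n, z, y, c, c, z)
Total nodes = 8 + 10 + 2 + 3 + 1 + 6 + 1 + 0 + 0 + 1 + 1 + 2 + 1 + 4 + 3 + 0 + 1 + 4 + 9 = 57

57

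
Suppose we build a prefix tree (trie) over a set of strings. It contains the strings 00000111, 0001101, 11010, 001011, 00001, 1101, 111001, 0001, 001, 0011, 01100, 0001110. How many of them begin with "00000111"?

Walk to "00000111"; the words in its subtree are exactly those with that prefix.
Words under "00000111": 00000111
Count: 1

1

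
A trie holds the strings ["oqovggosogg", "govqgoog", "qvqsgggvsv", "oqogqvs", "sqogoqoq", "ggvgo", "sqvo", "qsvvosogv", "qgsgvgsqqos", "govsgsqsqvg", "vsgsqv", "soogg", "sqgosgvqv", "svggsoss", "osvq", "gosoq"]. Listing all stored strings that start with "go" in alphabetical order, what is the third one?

Words with prefix "go", in lexicographic order: "gosoq", "govqgoog", "govsgsqsqvg"
Position 3: govsgsqsqvg

govsgsqsqvg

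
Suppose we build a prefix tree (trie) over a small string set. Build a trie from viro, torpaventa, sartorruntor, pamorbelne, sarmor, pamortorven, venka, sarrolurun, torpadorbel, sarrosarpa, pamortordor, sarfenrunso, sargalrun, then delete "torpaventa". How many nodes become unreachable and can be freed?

A node on "torpaventa"'s path can go only if nothing else ends at it or branches off below it.
The suffix "venta" (5 nodes) is used only by "torpaventa"; the node for "torpa" still has the child "d", so pruning stops there.
Nodes removed: 5

5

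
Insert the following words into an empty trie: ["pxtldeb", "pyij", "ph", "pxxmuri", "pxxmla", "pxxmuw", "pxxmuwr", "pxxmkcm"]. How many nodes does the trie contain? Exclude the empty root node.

23

Trace insertions, counting only characters that open a new branch:
  "pxtldeb" → 7 new (p, x, t, l, d, e, b)
  "pyij" → prefix "p" already present; 3 new (y, i, j)
  "ph" → prefix "p" already present; 1 new (h)
  "pxxmuri" → prefix "px" already present; 5 new (x, m, u, r, i)
  "pxxmla" → prefix "pxxm" already present; 2 new (l, a)
  "pxxmuw" → prefix "pxxmu" already present; 1 new (w)
  "pxxmuwr" → prefix "pxxmuw" already present; 1 new (r)
  "pxxmkcm" → prefix "pxxm" already present; 3 new (k, c, m)
Total nodes = 7 + 3 + 1 + 5 + 2 + 1 + 1 + 3 = 23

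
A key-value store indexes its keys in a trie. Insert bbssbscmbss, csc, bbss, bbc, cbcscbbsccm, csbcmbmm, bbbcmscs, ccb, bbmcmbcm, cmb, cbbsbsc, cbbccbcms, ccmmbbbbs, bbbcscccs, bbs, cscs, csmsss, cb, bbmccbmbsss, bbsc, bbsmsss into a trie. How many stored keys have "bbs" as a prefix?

Walk to "bbs"; the words in its subtree are exactly those with that prefix.
Words under "bbs": bbs, bbsc, bbsmsss, bbss, bbssbscmbss
Count: 5

5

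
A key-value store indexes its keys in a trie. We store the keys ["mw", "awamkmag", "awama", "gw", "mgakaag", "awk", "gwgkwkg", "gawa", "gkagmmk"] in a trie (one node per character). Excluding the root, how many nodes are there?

34

Trace insertions, counting only characters that open a new branch:
  "mw" → 2 new (m, w)
  "awamkmag" → 8 new (a, w, a, m, k, m, a, g)
  "awama" → prefix "awam" already present; 1 new (a)
  "gw" → 2 new (g, w)
  "mgakaag" → prefix "m" already present; 6 new (g, a, k, a, a, g)
  "awk" → prefix "aw" already present; 1 new (k)
  "gwgkwkg" → prefix "gw" already present; 5 new (g, k, w, k, g)
  "gawa" → prefix "g" already present; 3 new (a, w, a)
  "gkagmmk" → prefix "g" already present; 6 new (k, a, g, m, m, k)
Total nodes = 2 + 8 + 1 + 2 + 6 + 1 + 5 + 3 + 6 = 34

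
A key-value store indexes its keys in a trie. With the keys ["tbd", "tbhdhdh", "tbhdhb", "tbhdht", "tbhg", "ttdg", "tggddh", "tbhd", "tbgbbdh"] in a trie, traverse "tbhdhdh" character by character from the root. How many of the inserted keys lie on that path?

Walk "tbhdhdh" from the root; an end-of-word marker is hit whenever a stored word is a prefix of "tbhdhdh".
Prefixes of the query that are stored words: "tbhd", "tbhdhdh"
Count: 2

2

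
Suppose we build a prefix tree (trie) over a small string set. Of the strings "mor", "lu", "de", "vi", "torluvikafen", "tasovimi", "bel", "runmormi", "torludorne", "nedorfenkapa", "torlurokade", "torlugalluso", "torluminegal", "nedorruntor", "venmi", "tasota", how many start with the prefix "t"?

7

Traverse to the node for "t", then collect every word in that subtree.
Words under "t": tasota, tasovimi, torludorne, torlugalluso, torluminegal, torlurokade, torluvikafen
Count: 7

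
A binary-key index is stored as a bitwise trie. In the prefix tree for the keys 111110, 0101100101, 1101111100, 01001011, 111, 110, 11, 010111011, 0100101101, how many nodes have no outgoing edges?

5

Leaves are exactly the stored words that no other stored word extends.
Those words: "0100101101", "0101100101", "010111011", "1101111100", "111110"
Leaf count: 5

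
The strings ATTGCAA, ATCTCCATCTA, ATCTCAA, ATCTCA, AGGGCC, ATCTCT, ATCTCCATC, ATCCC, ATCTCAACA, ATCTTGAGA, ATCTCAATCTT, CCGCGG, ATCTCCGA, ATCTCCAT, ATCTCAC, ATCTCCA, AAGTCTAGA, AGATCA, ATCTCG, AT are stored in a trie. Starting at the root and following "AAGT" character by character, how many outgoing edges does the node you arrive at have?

1

Walk "AAGT" from the root, arriving at one node.
Distinct next characters after "AAGT": C.
That node has 1 child edge.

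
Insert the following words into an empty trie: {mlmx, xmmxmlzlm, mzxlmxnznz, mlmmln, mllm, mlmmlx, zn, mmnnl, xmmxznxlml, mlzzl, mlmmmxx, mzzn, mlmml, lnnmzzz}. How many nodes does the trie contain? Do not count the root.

For each word, the new-node count is its length minus the longest prefix already in the trie:
  "mlmx" → 4 new (m, l, m, x)
  "xmmxmlzlm" → 9 new (x, m, m, x, m, l, z, l, m)
  "mzxlmxnznz" → prefix "m" already present; 9 new (z, x, l, m, x, n, z, n, z)
  "mlmmln" → prefix "mlm" already present; 3 new (m, l, n)
  "mllm" → prefix "ml" already present; 2 new (l, m)
  "mlmmlx" → prefix "mlmml" already present; 1 new (x)
  "zn" → 2 new (z, n)
  "mmnnl" → prefix "m" already present; 4 new (m, n, n, l)
  "xmmxznxlml" → prefix "xmmx" already present; 6 new (z, n, x, l, m, l)
  "mlzzl" → prefix "ml" already present; 3 new (z, z, l)
  "mlmmmxx" → prefix "mlmm" already present; 3 new (m, x, x)
  "mzzn" → prefix "mz" already present; 2 new (z, n)
  "mlmml" → prefix "mlmml" already present; 0 new (none)
  "lnnmzzz" → 7 new (l, n, n, m, z, z, z)
Total nodes = 4 + 9 + 9 + 3 + 2 + 1 + 2 + 4 + 6 + 3 + 3 + 2 + 0 + 7 = 55

55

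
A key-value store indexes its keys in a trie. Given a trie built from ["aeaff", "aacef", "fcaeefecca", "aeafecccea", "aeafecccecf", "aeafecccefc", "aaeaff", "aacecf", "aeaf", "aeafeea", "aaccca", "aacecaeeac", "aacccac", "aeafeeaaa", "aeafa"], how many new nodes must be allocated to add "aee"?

1

Walking "aee" from the root, the first 2 characters ("ae") follow existing edges; "e" is the first miss.
Each of the 1 remaining characters creates one node.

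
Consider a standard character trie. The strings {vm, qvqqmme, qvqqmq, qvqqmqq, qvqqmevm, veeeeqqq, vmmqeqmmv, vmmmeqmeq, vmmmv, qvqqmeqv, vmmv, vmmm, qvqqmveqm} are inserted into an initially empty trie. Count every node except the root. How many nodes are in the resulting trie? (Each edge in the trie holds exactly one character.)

For each word, the new-node count is its length minus the longest prefix already in the trie:
  "vm" → 2 new (v, m)
  "qvqqmme" → 7 new (q, v, q, q, m, m, e)
  "qvqqmq" → prefix "qvqqm" already present; 1 new (q)
  "qvqqmqq" → prefix "qvqqmq" already present; 1 new (q)
  "qvqqmevm" → prefix "qvqqm" already present; 3 new (e, v, m)
  "veeeeqqq" → prefix "v" already present; 7 new (e, e, e, e, q, q, q)
  "vmmqeqmmv" → prefix "vm" already present; 7 new (m, q, e, q, m, m, v)
  "vmmmeqmeq" → prefix "vmm" already present; 6 new (m, e, q, m, e, q)
  "vmmmv" → prefix "vmmm" already present; 1 new (v)
  "qvqqmeqv" → prefix "qvqqme" already present; 2 new (q, v)
  "vmmv" → prefix "vmm" already present; 1 new (v)
  "vmmm" → prefix "vmmm" already present; 0 new (none)
  "qvqqmveqm" → prefix "qvqqm" already present; 4 new (v, e, q, m)
Total nodes = 2 + 7 + 1 + 1 + 3 + 7 + 7 + 6 + 1 + 2 + 1 + 0 + 4 = 42

42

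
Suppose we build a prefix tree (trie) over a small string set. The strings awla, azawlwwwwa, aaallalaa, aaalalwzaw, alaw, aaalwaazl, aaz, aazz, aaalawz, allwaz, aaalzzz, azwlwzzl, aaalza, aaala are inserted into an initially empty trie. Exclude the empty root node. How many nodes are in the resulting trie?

53

Count nodes per top-level branch (shared prefixes stored once):
  'a'-branch (aaala, aaalalwzaw, aaalawz, aaallalaa, aaalwaazl, aaalza, aaalzzz, aaz, aazz, alaw, allwaz, awla, azawlwwwwa, azwlwzzl): 53 nodes
Sum: 53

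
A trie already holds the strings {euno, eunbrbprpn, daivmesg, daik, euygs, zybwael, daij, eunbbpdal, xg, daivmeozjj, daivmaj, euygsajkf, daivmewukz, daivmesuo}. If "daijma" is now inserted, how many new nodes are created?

Walking "daijma" from the root, the first 4 characters ("daij") follow existing edges; "m" is the first miss.
Each of the 2 remaining characters creates one node.

2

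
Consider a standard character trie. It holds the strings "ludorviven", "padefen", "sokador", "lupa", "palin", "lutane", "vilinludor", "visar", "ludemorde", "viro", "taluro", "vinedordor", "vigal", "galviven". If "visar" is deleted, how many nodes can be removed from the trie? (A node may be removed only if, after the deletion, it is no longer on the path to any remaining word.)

After clearing the end-marker at "visar", prune upward until reaching a node still needed by another word.
The suffix "sar" (3 nodes) is used only by "visar"; the node for "vi" still has the child "l", so pruning stops there.
Nodes removed: 3

3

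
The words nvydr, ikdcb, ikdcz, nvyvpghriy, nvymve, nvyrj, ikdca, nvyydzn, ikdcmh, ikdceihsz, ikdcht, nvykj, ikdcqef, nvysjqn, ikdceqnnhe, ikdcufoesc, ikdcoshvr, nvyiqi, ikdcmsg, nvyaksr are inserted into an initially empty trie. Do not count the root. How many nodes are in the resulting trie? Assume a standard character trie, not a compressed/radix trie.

71

Trace insertions, counting only characters that open a new branch:
  "nvydr" → 5 new (n, v, y, d, r)
  "ikdcb" → 5 new (i, k, d, c, b)
  "ikdcz" → prefix "ikdc" already present; 1 new (z)
  "nvyvpghriy" → prefix "nvy" already present; 7 new (v, p, g, h, r, i, y)
  "nvymve" → prefix "nvy" already present; 3 new (m, v, e)
  "nvyrj" → prefix "nvy" already present; 2 new (r, j)
  "ikdca" → prefix "ikdc" already present; 1 new (a)
  "nvyydzn" → prefix "nvy" already present; 4 new (y, d, z, n)
  "ikdcmh" → prefix "ikdc" already present; 2 new (m, h)
  "ikdceihsz" → prefix "ikdc" already present; 5 new (e, i, h, s, z)
  "ikdcht" → prefix "ikdc" already present; 2 new (h, t)
  "nvykj" → prefix "nvy" already present; 2 new (k, j)
  "ikdcqef" → prefix "ikdc" already present; 3 new (q, e, f)
  "nvysjqn" → prefix "nvy" already present; 4 new (s, j, q, n)
  "ikdceqnnhe" → prefix "ikdce" already present; 5 new (q, n, n, h, e)
  "ikdcufoesc" → prefix "ikdc" already present; 6 new (u, f, o, e, s, c)
  "ikdcoshvr" → prefix "ikdc" already present; 5 new (o, s, h, v, r)
  "nvyiqi" → prefix "nvy" already present; 3 new (i, q, i)
  "ikdcmsg" → prefix "ikdcm" already present; 2 new (s, g)
  "nvyaksr" → prefix "nvy" already present; 4 new (a, k, s, r)
Total nodes = 5 + 5 + 1 + 7 + 3 + 2 + 1 + 4 + 2 + 5 + 2 + 2 + 3 + 4 + 5 + 6 + 5 + 3 + 2 + 4 = 71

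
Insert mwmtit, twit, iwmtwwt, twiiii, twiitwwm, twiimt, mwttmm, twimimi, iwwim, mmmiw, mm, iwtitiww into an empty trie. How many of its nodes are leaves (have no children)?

A leaf is a node with no children — equivalently, the end of a word that is not a proper prefix of any other stored word.
Those words: "iwmtwwt", "iwtitiww", "iwwim", "mmmiw", "mwmtit", "mwttmm", "twiiii", "twiimt", "twiitwwm", "twimimi", "twit"
Leaf count: 11

11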